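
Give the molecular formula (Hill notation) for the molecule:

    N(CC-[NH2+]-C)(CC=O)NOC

C6H16N3O2+

Heavy atoms from the SMILES: 6 C, 3 N, 2 O.
Implicit hydrogens by atom environment:
  3 × C: 2 H each → 6
  2 × C: 3 H each → 6
  2 × O: no H
  1 × C: 1 H
  1 × N (charge +1): 2 H
  1 × N: 1 H
  1 × N: no H
  Total hydrogens = 16.
Net charge +1.
Molecular formula: C6H16N3O2+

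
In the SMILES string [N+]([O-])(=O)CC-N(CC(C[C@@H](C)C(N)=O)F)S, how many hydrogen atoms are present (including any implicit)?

16

Hydrogens are implicit in SMILES; fill each atom to its normal valence:
  4 × C: 2 H each → 8
  2 × C: 1 H each → 2
  2 × O: no H
  1 × C: 3 H
  1 × C: no H
  1 × F: no H
  1 × N: 2 H
  1 × N: no H
  1 × N (charge +1): no H
  1 × O (charge -1): no H
  1 × S: 1 H
  Total hydrogens = 16.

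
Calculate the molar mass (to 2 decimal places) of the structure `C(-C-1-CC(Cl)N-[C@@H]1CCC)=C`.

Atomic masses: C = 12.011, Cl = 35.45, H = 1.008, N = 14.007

Molecular formula: C9H16ClN.
M = 9×12.011 + 1×35.45 + 16×1.008 + 1×14.007 = 173.68 g/mol.

173.68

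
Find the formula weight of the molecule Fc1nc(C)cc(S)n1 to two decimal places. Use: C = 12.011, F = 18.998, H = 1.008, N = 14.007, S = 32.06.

144.17

Molecular formula: C5H5FN2S.
M = 5×12.011 + 1×18.998 + 5×1.008 + 2×14.007 + 1×32.06 = 144.17 g/mol.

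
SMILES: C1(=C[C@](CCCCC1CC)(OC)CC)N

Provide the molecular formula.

C13H25NO

Heavy atoms from the SMILES: 13 C, 1 N, 1 O.
Implicit hydrogens by atom environment:
  6 × C: 2 H each → 12
  3 × C: 3 H each → 9
  2 × C: 1 H each → 2
  2 × C: no H
  1 × N: 2 H
  1 × O: no H
  Total hydrogens = 25.
Molecular formula: C13H25NO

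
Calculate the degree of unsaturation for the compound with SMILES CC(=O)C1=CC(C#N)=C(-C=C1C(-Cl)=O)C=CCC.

Molecular formula from the SMILES: C14H12ClNO2.
DoU = (2C + 2 + N − H − X)/2 = (2·14 + 2 + 1 − 12 − 1)/2 = 18/2 = 9.
(Structurally: 1 ring(s) + 8 π bond(s) = 9.)

9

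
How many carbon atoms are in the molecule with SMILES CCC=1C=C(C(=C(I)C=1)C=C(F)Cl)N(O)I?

10

The symbol for carbon appears 10 times in the SMILES. (Cl is a single chlorine, not C + l.)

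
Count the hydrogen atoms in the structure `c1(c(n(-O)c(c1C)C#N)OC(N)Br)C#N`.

7

Hydrogens are implicit in SMILES; fill each atom to its normal valence:
  4 × C (aromatic): no H
  2 × C: no H
  2 × N: no H
  1 × Br: no H
  1 × C: 3 H
  1 × C: 1 H
  1 × N: 2 H
  1 × N (aromatic): no H
  1 × O: 1 H
  1 × O: no H
  Total hydrogens = 7.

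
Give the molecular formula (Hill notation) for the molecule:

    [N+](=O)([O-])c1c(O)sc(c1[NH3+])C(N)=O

C5H6N3O4S+

Heavy atoms from the SMILES: 5 C, 3 N, 4 O, 1 S.
Implicit hydrogens by atom environment:
  4 × C (aromatic): no H
  2 × O: no H
  1 × C: no H
  1 × N (charge +1): 3 H
  1 × N: 2 H
  1 × N (charge +1): no H
  1 × O: 1 H
  1 × O (charge -1): no H
  1 × S (aromatic): no H
  Total hydrogens = 6.
Net charge +1.
Molecular formula: C5H6N3O4S+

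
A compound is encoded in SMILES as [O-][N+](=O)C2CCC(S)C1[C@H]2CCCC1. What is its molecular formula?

Heavy atoms from the SMILES: 10 C, 1 N, 2 O, 1 S.
Implicit hydrogens by atom environment:
  6 × C: 2 H each → 12
  4 × C: 1 H each → 4
  1 × N (charge +1): no H
  1 × O: no H
  1 × O (charge -1): no H
  1 × S: 1 H
  Total hydrogens = 17.
Molecular formula: C10H17NO2S

C10H17NO2S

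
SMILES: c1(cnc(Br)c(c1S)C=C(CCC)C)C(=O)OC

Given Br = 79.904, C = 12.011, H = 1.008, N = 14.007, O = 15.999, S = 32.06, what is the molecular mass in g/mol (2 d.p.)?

Molecular formula: C13H16BrNO2S.
M = 1×79.904 + 13×12.011 + 16×1.008 + 1×14.007 + 2×15.999 + 1×32.06 = 330.24 g/mol.

330.24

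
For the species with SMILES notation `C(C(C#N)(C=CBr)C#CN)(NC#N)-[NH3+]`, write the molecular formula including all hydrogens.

Heavy atoms from the SMILES: 1 Br, 8 C, 5 N.
Implicit hydrogens by atom environment:
  5 × C: no H
  3 × C: 1 H each → 3
  2 × N: no H
  1 × Br: no H
  1 × N (charge +1): 3 H
  1 × N: 2 H
  1 × N: 1 H
  Total hydrogens = 9.
Net charge +1.
Molecular formula: C8H9BrN5+

C8H9BrN5+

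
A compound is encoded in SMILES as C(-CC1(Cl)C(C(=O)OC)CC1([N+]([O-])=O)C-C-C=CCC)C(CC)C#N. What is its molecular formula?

Heavy atoms from the SMILES: 18 C, 1 Cl, 2 N, 4 O.
Implicit hydrogens by atom environment:
  7 × C: 2 H each → 14
  4 × C: 1 H each → 4
  4 × C: no H
  3 × C: 3 H each → 9
  3 × O: no H
  1 × Cl: no H
  1 × N (charge +1): no H
  1 × N: no H
  1 × O (charge -1): no H
  Total hydrogens = 27.
Molecular formula: C18H27ClN2O4

C18H27ClN2O4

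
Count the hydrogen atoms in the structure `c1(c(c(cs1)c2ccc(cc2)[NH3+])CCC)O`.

Hydrogens are implicit in SMILES; fill each atom to its normal valence:
  5 × C (aromatic): 1 H each → 5
  5 × C (aromatic): no H
  2 × C: 2 H each → 4
  1 × C: 3 H
  1 × N (charge +1): 3 H
  1 × O: 1 H
  1 × S (aromatic): no H
  Total hydrogens = 16.

16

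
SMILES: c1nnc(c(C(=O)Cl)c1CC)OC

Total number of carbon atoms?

The symbol for carbon appears 8 times in the SMILES. Lowercase c denotes aromatic carbon and counts toward C.

8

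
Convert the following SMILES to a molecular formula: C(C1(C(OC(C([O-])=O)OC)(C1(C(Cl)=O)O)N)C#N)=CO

Heavy atoms from the SMILES: 10 C, 1 Cl, 2 N, 7 O.
Implicit hydrogens by atom environment:
  6 × C: no H
  4 × O: no H
  3 × C: 1 H each → 3
  2 × O: 1 H each → 2
  1 × C: 3 H
  1 × Cl: no H
  1 × N: 2 H
  1 × N: no H
  1 × O (charge -1): no H
  Total hydrogens = 10.
Net charge -1.
Molecular formula: C10H10ClN2O7-

C10H10ClN2O7-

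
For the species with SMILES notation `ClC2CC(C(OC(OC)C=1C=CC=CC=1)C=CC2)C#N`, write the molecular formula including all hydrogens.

C16H18ClNO2

Heavy atoms from the SMILES: 16 C, 1 Cl, 1 N, 2 O.
Implicit hydrogens by atom environment:
  6 × C: 1 H each → 6
  5 × C (aromatic): 1 H each → 5
  2 × C: 2 H each → 4
  2 × O: no H
  1 × C: 3 H
  1 × C: no H
  1 × C (aromatic): no H
  1 × Cl: no H
  1 × N: no H
  Total hydrogens = 18.
Molecular formula: C16H18ClNO2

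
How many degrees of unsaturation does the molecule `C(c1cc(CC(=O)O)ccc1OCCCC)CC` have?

5

Molecular formula from the SMILES: C15H22O3.
DoU = (2C + 2 + N − H − X)/2 = (2·15 + 2 + 0 − 22 − 0)/2 = 10/2 = 5.
(Structurally: 1 ring(s) + 4 π bond(s) = 5.)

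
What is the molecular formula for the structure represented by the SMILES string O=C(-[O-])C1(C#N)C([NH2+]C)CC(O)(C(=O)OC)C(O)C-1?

Heavy atoms from the SMILES: 11 C, 2 N, 6 O.
Implicit hydrogens by atom environment:
  5 × C: no H
  3 × O: no H
  2 × C: 3 H each → 6
  2 × C: 2 H each → 4
  2 × C: 1 H each → 2
  2 × O: 1 H each → 2
  1 × N (charge +1): 2 H
  1 × N: no H
  1 × O (charge -1): no H
  Total hydrogens = 16.
Molecular formula: C11H16N2O6

C11H16N2O6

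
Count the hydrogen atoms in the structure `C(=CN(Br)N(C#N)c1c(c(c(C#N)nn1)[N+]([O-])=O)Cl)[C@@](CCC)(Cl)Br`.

9

Hydrogens are implicit in SMILES; fill each atom to its normal valence:
  4 × C (aromatic): no H
  4 × N: no H
  3 × C: no H
  2 × Br: no H
  2 × C: 2 H each → 4
  2 × C: 1 H each → 2
  2 × Cl: no H
  2 × N (aromatic): no H
  1 × C: 3 H
  1 × N (charge +1): no H
  1 × O: no H
  1 × O (charge -1): no H
  Total hydrogens = 9.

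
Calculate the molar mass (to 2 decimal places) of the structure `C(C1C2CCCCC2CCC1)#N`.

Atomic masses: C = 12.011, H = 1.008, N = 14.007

Molecular formula: C11H17N.
M = 11×12.011 + 17×1.008 + 1×14.007 = 163.26 g/mol.

163.26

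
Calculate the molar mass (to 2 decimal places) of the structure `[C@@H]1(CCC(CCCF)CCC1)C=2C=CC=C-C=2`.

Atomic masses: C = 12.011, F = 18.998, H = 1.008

234.36

Molecular formula: C16H23F.
M = 16×12.011 + 1×18.998 + 23×1.008 = 234.36 g/mol.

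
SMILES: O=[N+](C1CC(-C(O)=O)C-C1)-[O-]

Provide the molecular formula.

C6H9NO4

Heavy atoms from the SMILES: 6 C, 1 N, 4 O.
Implicit hydrogens by atom environment:
  3 × C: 2 H each → 6
  2 × C: 1 H each → 2
  2 × O: no H
  1 × C: no H
  1 × N (charge +1): no H
  1 × O: 1 H
  1 × O (charge -1): no H
  Total hydrogens = 9.
Molecular formula: C6H9NO4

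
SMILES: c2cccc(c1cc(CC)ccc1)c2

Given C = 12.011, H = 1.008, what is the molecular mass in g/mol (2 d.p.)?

182.27

Molecular formula: C14H14.
M = 14×12.011 + 14×1.008 = 182.27 g/mol.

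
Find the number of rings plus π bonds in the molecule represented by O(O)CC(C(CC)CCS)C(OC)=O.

Molecular formula from the SMILES: C9H18O4S.
DoU = (2C + 2 + N − H − X)/2 = (2·9 + 2 + 0 − 18 − 0)/2 = 2/2 = 1.
(Structurally: 0 ring(s) + 1 π bond(s) = 1.)

1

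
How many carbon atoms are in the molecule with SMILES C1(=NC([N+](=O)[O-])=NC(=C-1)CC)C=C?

The symbol for carbon appears 8 times in the SMILES.

8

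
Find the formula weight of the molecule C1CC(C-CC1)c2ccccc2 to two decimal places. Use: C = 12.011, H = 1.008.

Molecular formula: C12H16.
M = 12×12.011 + 16×1.008 = 160.26 g/mol.

160.26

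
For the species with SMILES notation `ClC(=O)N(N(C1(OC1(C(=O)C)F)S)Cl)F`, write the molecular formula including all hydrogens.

C5H4Cl2F2N2O3S

Heavy atoms from the SMILES: 5 C, 2 Cl, 2 F, 2 N, 3 O, 1 S.
Implicit hydrogens by atom environment:
  4 × C: no H
  3 × O: no H
  2 × Cl: no H
  2 × F: no H
  2 × N: no H
  1 × C: 3 H
  1 × S: 1 H
  Total hydrogens = 4.
Molecular formula: C5H4Cl2F2N2O3S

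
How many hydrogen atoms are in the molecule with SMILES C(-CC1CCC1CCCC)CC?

24

Hydrogens are implicit in SMILES; fill each atom to its normal valence:
  8 × C: 2 H each → 16
  2 × C: 3 H each → 6
  2 × C: 1 H each → 2
  Total hydrogens = 24.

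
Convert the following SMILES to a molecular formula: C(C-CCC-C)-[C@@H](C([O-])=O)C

Heavy atoms from the SMILES: 9 C, 2 O.
Implicit hydrogens by atom environment:
  5 × C: 2 H each → 10
  2 × C: 3 H each → 6
  1 × C: 1 H
  1 × C: no H
  1 × O: no H
  1 × O (charge -1): no H
  Total hydrogens = 17.
Net charge -1.
Molecular formula: C9H17O2-

C9H17O2-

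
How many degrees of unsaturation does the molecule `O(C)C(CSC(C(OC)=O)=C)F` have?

2

Molecular formula from the SMILES: C7H11FO3S.
DoU = (2C + 2 + N − H − X)/2 = (2·7 + 2 + 0 − 11 − 1)/2 = 4/2 = 2.
(Structurally: 0 ring(s) + 2 π bond(s) = 2.)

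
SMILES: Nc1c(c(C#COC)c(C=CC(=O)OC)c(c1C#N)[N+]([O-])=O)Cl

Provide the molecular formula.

Heavy atoms from the SMILES: 14 C, 1 Cl, 3 N, 5 O.
Implicit hydrogens by atom environment:
  6 × C (aromatic): no H
  4 × C: no H
  4 × O: no H
  2 × C: 3 H each → 6
  2 × C: 1 H each → 2
  1 × Cl: no H
  1 × N: 2 H
  1 × N (charge +1): no H
  1 × N: no H
  1 × O (charge -1): no H
  Total hydrogens = 10.
Molecular formula: C14H10ClN3O5

C14H10ClN3O5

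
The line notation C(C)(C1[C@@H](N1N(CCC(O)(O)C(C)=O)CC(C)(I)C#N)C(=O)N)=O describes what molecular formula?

Heavy atoms from the SMILES: 14 C, 1 I, 4 N, 5 O.
Implicit hydrogens by atom environment:
  6 × C: no H
  3 × C: 3 H each → 9
  3 × C: 2 H each → 6
  3 × N: no H
  3 × O: no H
  2 × C: 1 H each → 2
  2 × O: 1 H each → 2
  1 × I: no H
  1 × N: 2 H
  Total hydrogens = 21.
Molecular formula: C14H21IN4O5

C14H21IN4O5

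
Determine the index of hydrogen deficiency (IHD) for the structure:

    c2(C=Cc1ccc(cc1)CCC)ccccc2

9

Molecular formula from the SMILES: C17H18.
DoU = (2C + 2 + N − H − X)/2 = (2·17 + 2 + 0 − 18 − 0)/2 = 18/2 = 9.
(Structurally: 2 ring(s) + 7 π bond(s) = 9.)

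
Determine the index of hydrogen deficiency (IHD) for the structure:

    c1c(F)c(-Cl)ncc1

Molecular formula from the SMILES: C5H3ClFN.
DoU = (2C + 2 + N − H − X)/2 = (2·5 + 2 + 1 − 3 − 2)/2 = 8/2 = 4.
(Structurally: 1 ring(s) + 3 π bond(s) = 4.)

4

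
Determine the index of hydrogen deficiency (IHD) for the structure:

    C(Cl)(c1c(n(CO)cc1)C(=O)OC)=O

Molecular formula from the SMILES: C8H8ClNO4.
DoU = (2C + 2 + N − H − X)/2 = (2·8 + 2 + 1 − 8 − 1)/2 = 10/2 = 5.
(Structurally: 1 ring(s) + 4 π bond(s) = 5.)

5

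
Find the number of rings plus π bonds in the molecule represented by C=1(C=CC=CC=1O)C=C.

Molecular formula from the SMILES: C8H8O.
DoU = (2C + 2 + N − H − X)/2 = (2·8 + 2 + 0 − 8 − 0)/2 = 10/2 = 5.
(Structurally: 1 ring(s) + 4 π bond(s) = 5.)

5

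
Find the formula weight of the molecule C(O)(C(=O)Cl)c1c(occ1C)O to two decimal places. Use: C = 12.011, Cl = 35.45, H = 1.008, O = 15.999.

190.58

Molecular formula: C7H7ClO4.
M = 7×12.011 + 1×35.45 + 7×1.008 + 4×15.999 = 190.58 g/mol.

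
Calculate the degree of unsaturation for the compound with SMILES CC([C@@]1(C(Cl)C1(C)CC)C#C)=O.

4

Molecular formula from the SMILES: C10H13ClO.
DoU = (2C + 2 + N − H − X)/2 = (2·10 + 2 + 0 − 13 − 1)/2 = 8/2 = 4.
(Structurally: 1 ring(s) + 3 π bond(s) = 4.)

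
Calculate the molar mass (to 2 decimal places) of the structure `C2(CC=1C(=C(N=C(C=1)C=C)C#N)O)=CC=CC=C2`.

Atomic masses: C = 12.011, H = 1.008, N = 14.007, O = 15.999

Molecular formula: C15H12N2O.
M = 15×12.011 + 12×1.008 + 2×14.007 + 1×15.999 = 236.27 g/mol.

236.27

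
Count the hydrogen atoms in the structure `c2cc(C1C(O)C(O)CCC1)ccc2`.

Hydrogens are implicit in SMILES; fill each atom to its normal valence:
  5 × C (aromatic): 1 H each → 5
  3 × C: 2 H each → 6
  3 × C: 1 H each → 3
  2 × O: 1 H each → 2
  1 × C (aromatic): no H
  Total hydrogens = 16.

16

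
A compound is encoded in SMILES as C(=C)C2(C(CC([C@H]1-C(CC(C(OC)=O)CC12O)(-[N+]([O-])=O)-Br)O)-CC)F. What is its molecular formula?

Heavy atoms from the SMILES: 1 Br, 16 C, 1 F, 1 N, 6 O.
Implicit hydrogens by atom environment:
  5 × C: 2 H each → 10
  5 × C: 1 H each → 5
  4 × C: no H
  3 × O: no H
  2 × C: 3 H each → 6
  2 × O: 1 H each → 2
  1 × Br: no H
  1 × F: no H
  1 × N (charge +1): no H
  1 × O (charge -1): no H
  Total hydrogens = 23.
Molecular formula: C16H23BrFNO6

C16H23BrFNO6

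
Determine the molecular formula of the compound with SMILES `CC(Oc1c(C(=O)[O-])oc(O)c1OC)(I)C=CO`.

C10H10IO7-

Heavy atoms from the SMILES: 10 C, 1 I, 7 O.
Implicit hydrogens by atom environment:
  4 × C (aromatic): no H
  3 × O: no H
  2 × C: 3 H each → 6
  2 × C: 1 H each → 2
  2 × C: no H
  2 × O: 1 H each → 2
  1 × I: no H
  1 × O (aromatic): no H
  1 × O (charge -1): no H
  Total hydrogens = 10.
Net charge -1.
Molecular formula: C10H10IO7-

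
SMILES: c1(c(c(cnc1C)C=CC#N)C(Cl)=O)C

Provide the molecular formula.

Heavy atoms from the SMILES: 11 C, 1 Cl, 2 N, 1 O.
Implicit hydrogens by atom environment:
  4 × C (aromatic): no H
  2 × C: 3 H each → 6
  2 × C: 1 H each → 2
  2 × C: no H
  1 × C (aromatic): 1 H
  1 × Cl: no H
  1 × N (aromatic): no H
  1 × N: no H
  1 × O: no H
  Total hydrogens = 9.
Molecular formula: C11H9ClN2O

C11H9ClN2O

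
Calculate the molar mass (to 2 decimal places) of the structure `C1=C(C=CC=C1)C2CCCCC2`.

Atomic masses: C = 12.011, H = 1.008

160.26

Molecular formula: C12H16.
M = 12×12.011 + 16×1.008 = 160.26 g/mol.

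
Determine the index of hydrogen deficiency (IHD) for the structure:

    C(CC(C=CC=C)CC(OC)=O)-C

3

Molecular formula from the SMILES: C11H18O2.
DoU = (2C + 2 + N − H − X)/2 = (2·11 + 2 + 0 − 18 − 0)/2 = 6/2 = 3.
(Structurally: 0 ring(s) + 3 π bond(s) = 3.)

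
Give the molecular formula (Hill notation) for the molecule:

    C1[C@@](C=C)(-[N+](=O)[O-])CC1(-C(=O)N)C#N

Heavy atoms from the SMILES: 8 C, 3 N, 3 O.
Implicit hydrogens by atom environment:
  4 × C: no H
  3 × C: 2 H each → 6
  2 × O: no H
  1 × C: 1 H
  1 × N: 2 H
  1 × N: no H
  1 × N (charge +1): no H
  1 × O (charge -1): no H
  Total hydrogens = 9.
Molecular formula: C8H9N3O3

C8H9N3O3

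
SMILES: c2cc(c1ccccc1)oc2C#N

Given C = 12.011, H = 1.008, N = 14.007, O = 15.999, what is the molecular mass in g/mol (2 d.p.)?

169.18

Molecular formula: C11H7NO.
M = 11×12.011 + 7×1.008 + 1×14.007 + 1×15.999 = 169.18 g/mol.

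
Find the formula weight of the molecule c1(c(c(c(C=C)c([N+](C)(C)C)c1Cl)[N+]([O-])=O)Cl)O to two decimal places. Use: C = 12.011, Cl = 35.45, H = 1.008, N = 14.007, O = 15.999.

Molecular formula: C11H13Cl2N2O3+.
M = 11×12.011 + 2×35.45 + 13×1.008 + 2×14.007 + 3×15.999 = 292.14 g/mol.

292.14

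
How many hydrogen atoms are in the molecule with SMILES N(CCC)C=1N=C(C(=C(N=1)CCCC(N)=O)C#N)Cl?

16

Hydrogens are implicit in SMILES; fill each atom to its normal valence:
  5 × C: 2 H each → 10
  4 × C (aromatic): no H
  2 × C: no H
  2 × N (aromatic): no H
  1 × C: 3 H
  1 × Cl: no H
  1 × N: 2 H
  1 × N: 1 H
  1 × N: no H
  1 × O: no H
  Total hydrogens = 16.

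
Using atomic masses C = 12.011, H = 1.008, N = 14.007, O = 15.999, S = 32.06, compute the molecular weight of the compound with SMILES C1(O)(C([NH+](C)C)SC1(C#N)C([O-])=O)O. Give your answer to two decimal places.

218.23

Molecular formula: C7H10N2O4S.
M = 7×12.011 + 10×1.008 + 2×14.007 + 4×15.999 + 1×32.06 = 218.23 g/mol.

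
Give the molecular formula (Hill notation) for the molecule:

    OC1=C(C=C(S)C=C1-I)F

Heavy atoms from the SMILES: 6 C, 1 F, 1 I, 1 O, 1 S.
Implicit hydrogens by atom environment:
  4 × C (aromatic): no H
  2 × C (aromatic): 1 H each → 2
  1 × F: no H
  1 × I: no H
  1 × O: 1 H
  1 × S: 1 H
  Total hydrogens = 4.
Molecular formula: C6H4FIOS

C6H4FIOS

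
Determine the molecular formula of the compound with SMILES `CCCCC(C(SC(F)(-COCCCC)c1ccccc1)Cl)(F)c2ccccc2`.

C24H31ClF2OS

Heavy atoms from the SMILES: 24 C, 1 Cl, 2 F, 1 O, 1 S.
Implicit hydrogens by atom environment:
  10 × C (aromatic): 1 H each → 10
  7 × C: 2 H each → 14
  2 × C: 3 H each → 6
  2 × C: no H
  2 × C (aromatic): no H
  2 × F: no H
  1 × C: 1 H
  1 × Cl: no H
  1 × O: no H
  1 × S: no H
  Total hydrogens = 31.
Molecular formula: C24H31ClF2OS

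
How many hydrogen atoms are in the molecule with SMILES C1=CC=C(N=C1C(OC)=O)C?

Hydrogens are implicit in SMILES; fill each atom to its normal valence:
  3 × C (aromatic): 1 H each → 3
  2 × C: 3 H each → 6
  2 × C (aromatic): no H
  2 × O: no H
  1 × C: no H
  1 × N (aromatic): no H
  Total hydrogens = 9.

9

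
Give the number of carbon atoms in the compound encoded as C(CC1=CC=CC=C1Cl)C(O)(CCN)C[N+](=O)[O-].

12

The symbol for carbon appears 12 times in the SMILES. (Cl is a single chlorine, not C + l.)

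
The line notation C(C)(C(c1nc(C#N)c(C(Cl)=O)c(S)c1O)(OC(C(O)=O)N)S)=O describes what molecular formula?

Heavy atoms from the SMILES: 12 C, 1 Cl, 3 N, 6 O, 2 S.
Implicit hydrogens by atom environment:
  5 × C (aromatic): no H
  5 × C: no H
  4 × O: no H
  2 × O: 1 H each → 2
  2 × S: 1 H each → 2
  1 × C: 3 H
  1 × C: 1 H
  1 × Cl: no H
  1 × N: 2 H
  1 × N (aromatic): no H
  1 × N: no H
  Total hydrogens = 10.
Molecular formula: C12H10ClN3O6S2

C12H10ClN3O6S2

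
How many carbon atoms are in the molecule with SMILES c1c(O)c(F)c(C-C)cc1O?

The symbol for carbon appears 8 times in the SMILES. Lowercase c denotes aromatic carbon and counts toward C.

8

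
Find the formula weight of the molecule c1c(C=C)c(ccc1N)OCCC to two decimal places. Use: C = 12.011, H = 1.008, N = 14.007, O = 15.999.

Molecular formula: C11H15NO.
M = 11×12.011 + 15×1.008 + 1×14.007 + 1×15.999 = 177.25 g/mol.

177.25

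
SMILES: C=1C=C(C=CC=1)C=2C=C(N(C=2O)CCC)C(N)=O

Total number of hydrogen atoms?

Hydrogens are implicit in SMILES; fill each atom to its normal valence:
  6 × C (aromatic): 1 H each → 6
  4 × C (aromatic): no H
  2 × C: 2 H each → 4
  1 × C: 3 H
  1 × C: no H
  1 × N: 2 H
  1 × N (aromatic): no H
  1 × O: 1 H
  1 × O: no H
  Total hydrogens = 16.

16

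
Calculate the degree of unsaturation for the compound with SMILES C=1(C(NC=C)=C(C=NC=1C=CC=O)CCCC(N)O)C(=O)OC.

8

Molecular formula from the SMILES: C16H21N3O4.
DoU = (2C + 2 + N − H − X)/2 = (2·16 + 2 + 3 − 21 − 0)/2 = 16/2 = 8.
(Structurally: 1 ring(s) + 7 π bond(s) = 8.)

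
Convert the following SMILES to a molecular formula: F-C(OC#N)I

C2HFINO

Heavy atoms from the SMILES: 2 C, 1 F, 1 I, 1 N, 1 O.
Implicit hydrogens by atom environment:
  1 × C: 1 H
  1 × C: no H
  1 × F: no H
  1 × I: no H
  1 × N: no H
  1 × O: no H
  Total hydrogens = 1.
Molecular formula: C2HFINO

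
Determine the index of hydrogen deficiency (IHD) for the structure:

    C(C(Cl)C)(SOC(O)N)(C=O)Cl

Molecular formula from the SMILES: C5H9Cl2NO3S.
DoU = (2C + 2 + N − H − X)/2 = (2·5 + 2 + 1 − 9 − 2)/2 = 2/2 = 1.
(Structurally: 0 ring(s) + 1 π bond(s) = 1.)

1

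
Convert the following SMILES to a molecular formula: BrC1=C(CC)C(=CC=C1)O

Heavy atoms from the SMILES: 1 Br, 8 C, 1 O.
Implicit hydrogens by atom environment:
  3 × C (aromatic): 1 H each → 3
  3 × C (aromatic): no H
  1 × Br: no H
  1 × C: 3 H
  1 × C: 2 H
  1 × O: 1 H
  Total hydrogens = 9.
Molecular formula: C8H9BrO

C8H9BrO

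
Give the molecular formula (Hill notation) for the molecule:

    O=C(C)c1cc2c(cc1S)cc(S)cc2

Heavy atoms from the SMILES: 12 C, 1 O, 2 S.
Implicit hydrogens by atom environment:
  5 × C (aromatic): 1 H each → 5
  5 × C (aromatic): no H
  2 × S: 1 H each → 2
  1 × C: 3 H
  1 × C: no H
  1 × O: no H
  Total hydrogens = 10.
Molecular formula: C12H10OS2

C12H10OS2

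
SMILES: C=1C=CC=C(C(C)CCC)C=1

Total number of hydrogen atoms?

16

Hydrogens are implicit in SMILES; fill each atom to its normal valence:
  5 × C (aromatic): 1 H each → 5
  2 × C: 3 H each → 6
  2 × C: 2 H each → 4
  1 × C: 1 H
  1 × C (aromatic): no H
  Total hydrogens = 16.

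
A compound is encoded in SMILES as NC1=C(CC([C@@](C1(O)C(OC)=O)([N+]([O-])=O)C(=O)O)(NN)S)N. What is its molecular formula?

Heavy atoms from the SMILES: 9 C, 5 N, 7 O, 1 S.
Implicit hydrogens by atom environment:
  7 × C: no H
  4 × O: no H
  3 × N: 2 H each → 6
  2 × O: 1 H each → 2
  1 × C: 3 H
  1 × C: 2 H
  1 × N: 1 H
  1 × N (charge +1): no H
  1 × O (charge -1): no H
  1 × S: 1 H
  Total hydrogens = 15.
Molecular formula: C9H15N5O7S

C9H15N5O7S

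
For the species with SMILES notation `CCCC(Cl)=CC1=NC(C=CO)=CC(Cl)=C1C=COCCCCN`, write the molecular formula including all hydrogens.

C18H24Cl2N2O2

Heavy atoms from the SMILES: 18 C, 2 Cl, 2 N, 2 O.
Implicit hydrogens by atom environment:
  6 × C: 2 H each → 12
  5 × C: 1 H each → 5
  4 × C (aromatic): no H
  2 × Cl: no H
  1 × C: 3 H
  1 × C (aromatic): 1 H
  1 × C: no H
  1 × N: 2 H
  1 × N (aromatic): no H
  1 × O: 1 H
  1 × O: no H
  Total hydrogens = 24.
Molecular formula: C18H24Cl2N2O2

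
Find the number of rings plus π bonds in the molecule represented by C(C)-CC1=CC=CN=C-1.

4

Molecular formula from the SMILES: C8H11N.
DoU = (2C + 2 + N − H − X)/2 = (2·8 + 2 + 1 − 11 − 0)/2 = 8/2 = 4.
(Structurally: 1 ring(s) + 3 π bond(s) = 4.)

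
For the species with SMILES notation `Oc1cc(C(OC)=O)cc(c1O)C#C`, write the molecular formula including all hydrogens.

C10H8O4

Heavy atoms from the SMILES: 10 C, 4 O.
Implicit hydrogens by atom environment:
  4 × C (aromatic): no H
  2 × C (aromatic): 1 H each → 2
  2 × C: no H
  2 × O: 1 H each → 2
  2 × O: no H
  1 × C: 3 H
  1 × C: 1 H
  Total hydrogens = 8.
Molecular formula: C10H8O4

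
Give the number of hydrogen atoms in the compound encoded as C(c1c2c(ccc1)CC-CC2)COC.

Hydrogens are implicit in SMILES; fill each atom to its normal valence:
  6 × C: 2 H each → 12
  3 × C (aromatic): 1 H each → 3
  3 × C (aromatic): no H
  1 × C: 3 H
  1 × O: no H
  Total hydrogens = 18.

18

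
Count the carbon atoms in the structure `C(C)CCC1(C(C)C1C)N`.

The symbol for carbon appears 9 times in the SMILES.

9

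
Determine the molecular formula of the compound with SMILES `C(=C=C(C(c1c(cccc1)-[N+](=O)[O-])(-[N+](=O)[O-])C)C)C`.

C13H14N2O4

Heavy atoms from the SMILES: 13 C, 2 N, 4 O.
Implicit hydrogens by atom environment:
  4 × C (aromatic): 1 H each → 4
  3 × C: 3 H each → 9
  3 × C: no H
  2 × C (aromatic): no H
  2 × N (charge +1): no H
  2 × O: no H
  2 × O (charge -1): no H
  1 × C: 1 H
  Total hydrogens = 14.
Molecular formula: C13H14N2O4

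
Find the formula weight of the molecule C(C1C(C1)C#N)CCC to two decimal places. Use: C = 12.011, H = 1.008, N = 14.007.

Molecular formula: C8H13N.
M = 8×12.011 + 13×1.008 + 1×14.007 = 123.20 g/mol.

123.20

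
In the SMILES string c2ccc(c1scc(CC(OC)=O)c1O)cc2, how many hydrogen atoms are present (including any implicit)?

Hydrogens are implicit in SMILES; fill each atom to its normal valence:
  6 × C (aromatic): 1 H each → 6
  4 × C (aromatic): no H
  2 × O: no H
  1 × C: 3 H
  1 × C: 2 H
  1 × C: no H
  1 × O: 1 H
  1 × S (aromatic): no H
  Total hydrogens = 12.

12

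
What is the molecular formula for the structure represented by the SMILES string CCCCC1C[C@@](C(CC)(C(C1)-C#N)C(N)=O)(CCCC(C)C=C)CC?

Heavy atoms from the SMILES: 23 C, 2 N, 1 O.
Implicit hydrogens by atom environment:
  11 × C: 2 H each → 22
  4 × C: 3 H each → 12
  4 × C: 1 H each → 4
  4 × C: no H
  1 × N: 2 H
  1 × N: no H
  1 × O: no H
  Total hydrogens = 40.
Molecular formula: C23H40N2O

C23H40N2O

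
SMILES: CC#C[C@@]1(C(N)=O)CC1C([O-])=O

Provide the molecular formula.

Heavy atoms from the SMILES: 8 C, 1 N, 3 O.
Implicit hydrogens by atom environment:
  5 × C: no H
  2 × O: no H
  1 × C: 3 H
  1 × C: 2 H
  1 × C: 1 H
  1 × N: 2 H
  1 × O (charge -1): no H
  Total hydrogens = 8.
Net charge -1.
Molecular formula: C8H8NO3-

C8H8NO3-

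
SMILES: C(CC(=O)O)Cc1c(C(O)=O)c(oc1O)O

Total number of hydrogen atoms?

Hydrogens are implicit in SMILES; fill each atom to its normal valence:
  4 × C (aromatic): no H
  4 × O: 1 H each → 4
  3 × C: 2 H each → 6
  2 × C: no H
  2 × O: no H
  1 × O (aromatic): no H
  Total hydrogens = 10.

10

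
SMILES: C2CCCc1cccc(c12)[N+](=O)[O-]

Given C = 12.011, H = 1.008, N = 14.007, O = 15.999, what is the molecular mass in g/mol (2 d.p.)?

177.20

Molecular formula: C10H11NO2.
M = 10×12.011 + 11×1.008 + 1×14.007 + 2×15.999 = 177.20 g/mol.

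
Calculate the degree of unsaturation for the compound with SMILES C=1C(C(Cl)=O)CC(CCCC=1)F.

3

Molecular formula from the SMILES: C9H12ClFO.
DoU = (2C + 2 + N − H − X)/2 = (2·9 + 2 + 0 − 12 − 2)/2 = 6/2 = 3.
(Structurally: 1 ring(s) + 2 π bond(s) = 3.)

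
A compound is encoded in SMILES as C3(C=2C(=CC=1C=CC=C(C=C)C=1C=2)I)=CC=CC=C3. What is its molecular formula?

Heavy atoms from the SMILES: 18 C, 1 I.
Implicit hydrogens by atom environment:
  10 × C (aromatic): 1 H each → 10
  6 × C (aromatic): no H
  1 × C: 2 H
  1 × C: 1 H
  1 × I: no H
  Total hydrogens = 13.
Molecular formula: C18H13I

C18H13I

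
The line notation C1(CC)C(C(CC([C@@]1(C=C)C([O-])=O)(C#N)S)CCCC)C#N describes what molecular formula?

C17H23N2O2S-

Heavy atoms from the SMILES: 17 C, 2 N, 2 O, 1 S.
Implicit hydrogens by atom environment:
  6 × C: 2 H each → 12
  5 × C: no H
  4 × C: 1 H each → 4
  2 × C: 3 H each → 6
  2 × N: no H
  1 × O: no H
  1 × O (charge -1): no H
  1 × S: 1 H
  Total hydrogens = 23.
Net charge -1.
Molecular formula: C17H23N2O2S-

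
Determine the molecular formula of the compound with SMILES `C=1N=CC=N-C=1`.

Heavy atoms from the SMILES: 4 C, 2 N.
Implicit hydrogens by atom environment:
  4 × C (aromatic): 1 H each → 4
  2 × N (aromatic): no H
  Total hydrogens = 4.
Molecular formula: C4H4N2

C4H4N2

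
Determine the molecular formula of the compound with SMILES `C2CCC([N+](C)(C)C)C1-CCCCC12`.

Heavy atoms from the SMILES: 13 C, 1 N.
Implicit hydrogens by atom environment:
  7 × C: 2 H each → 14
  3 × C: 3 H each → 9
  3 × C: 1 H each → 3
  1 × N (charge +1): no H
  Total hydrogens = 26.
Net charge +1.
Molecular formula: C13H26N+

C13H26N+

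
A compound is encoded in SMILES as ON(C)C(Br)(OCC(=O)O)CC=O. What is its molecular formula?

C6H10BrNO5

Heavy atoms from the SMILES: 1 Br, 6 C, 1 N, 5 O.
Implicit hydrogens by atom environment:
  3 × O: no H
  2 × C: 2 H each → 4
  2 × C: no H
  2 × O: 1 H each → 2
  1 × Br: no H
  1 × C: 3 H
  1 × C: 1 H
  1 × N: no H
  Total hydrogens = 10.
Molecular formula: C6H10BrNO5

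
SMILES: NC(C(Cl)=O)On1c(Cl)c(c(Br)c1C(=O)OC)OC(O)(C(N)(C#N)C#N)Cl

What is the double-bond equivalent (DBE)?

Molecular formula from the SMILES: C12H9BrCl3N5O6.
DoU = (2C + 2 + N − H − X)/2 = (2·12 + 2 + 5 − 9 − 4)/2 = 18/2 = 9.
(Structurally: 1 ring(s) + 8 π bond(s) = 9.)

9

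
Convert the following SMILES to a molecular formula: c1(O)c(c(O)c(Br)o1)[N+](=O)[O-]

Heavy atoms from the SMILES: 1 Br, 4 C, 1 N, 5 O.
Implicit hydrogens by atom environment:
  4 × C (aromatic): no H
  2 × O: 1 H each → 2
  1 × Br: no H
  1 × N (charge +1): no H
  1 × O (aromatic): no H
  1 × O: no H
  1 × O (charge -1): no H
  Total hydrogens = 2.
Molecular formula: C4H2BrNO5

C4H2BrNO5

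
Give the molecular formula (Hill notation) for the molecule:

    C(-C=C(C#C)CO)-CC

Heavy atoms from the SMILES: 8 C, 1 O.
Implicit hydrogens by atom environment:
  3 × C: 2 H each → 6
  2 × C: 1 H each → 2
  2 × C: no H
  1 × C: 3 H
  1 × O: 1 H
  Total hydrogens = 12.
Molecular formula: C8H12O

C8H12O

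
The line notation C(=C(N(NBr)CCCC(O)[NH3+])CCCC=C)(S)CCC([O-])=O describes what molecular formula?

C14H26BrN3O3S

Heavy atoms from the SMILES: 1 Br, 14 C, 3 N, 3 O, 1 S.
Implicit hydrogens by atom environment:
  9 × C: 2 H each → 18
  3 × C: no H
  2 × C: 1 H each → 2
  1 × Br: no H
  1 × N (charge +1): 3 H
  1 × N: 1 H
  1 × N: no H
  1 × O: 1 H
  1 × O: no H
  1 × O (charge -1): no H
  1 × S: 1 H
  Total hydrogens = 26.
Molecular formula: C14H26BrN3O3S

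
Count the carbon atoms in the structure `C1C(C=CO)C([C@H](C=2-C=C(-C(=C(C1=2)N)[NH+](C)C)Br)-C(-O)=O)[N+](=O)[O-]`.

The symbol for carbon appears 15 times in the SMILES.

15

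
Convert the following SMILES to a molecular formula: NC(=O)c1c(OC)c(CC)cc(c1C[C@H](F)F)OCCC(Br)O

Heavy atoms from the SMILES: 1 Br, 15 C, 2 F, 1 N, 4 O.
Implicit hydrogens by atom environment:
  5 × C (aromatic): no H
  4 × C: 2 H each → 8
  3 × O: no H
  2 × C: 3 H each → 6
  2 × C: 1 H each → 2
  2 × F: no H
  1 × Br: no H
  1 × C (aromatic): 1 H
  1 × C: no H
  1 × N: 2 H
  1 × O: 1 H
  Total hydrogens = 20.
Molecular formula: C15H20BrF2NO4

C15H20BrF2NO4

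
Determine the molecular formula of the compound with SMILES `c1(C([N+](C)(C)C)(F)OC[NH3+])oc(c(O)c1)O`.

Heavy atoms from the SMILES: 9 C, 1 F, 2 N, 4 O.
Implicit hydrogens by atom environment:
  3 × C: 3 H each → 9
  3 × C (aromatic): no H
  2 × O: 1 H each → 2
  1 × C: 2 H
  1 × C (aromatic): 1 H
  1 × C: no H
  1 × F: no H
  1 × N (charge +1): 3 H
  1 × N (charge +1): no H
  1 × O (aromatic): no H
  1 × O: no H
  Total hydrogens = 17.
Net charge +2.
Molecular formula: [C9H17FN2O4]2+

[C9H17FN2O4]2+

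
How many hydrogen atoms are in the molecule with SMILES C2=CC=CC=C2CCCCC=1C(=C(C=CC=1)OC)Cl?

Hydrogens are implicit in SMILES; fill each atom to its normal valence:
  8 × C (aromatic): 1 H each → 8
  4 × C: 2 H each → 8
  4 × C (aromatic): no H
  1 × C: 3 H
  1 × Cl: no H
  1 × O: no H
  Total hydrogens = 19.

19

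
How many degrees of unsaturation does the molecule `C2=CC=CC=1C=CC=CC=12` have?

7

Molecular formula from the SMILES: C10H8.
DoU = (2C + 2 + N − H − X)/2 = (2·10 + 2 + 0 − 8 − 0)/2 = 14/2 = 7.
(Structurally: 2 ring(s) + 5 π bond(s) = 7.)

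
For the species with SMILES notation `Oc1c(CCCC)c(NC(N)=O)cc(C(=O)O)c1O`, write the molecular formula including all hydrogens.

C12H16N2O5

Heavy atoms from the SMILES: 12 C, 2 N, 5 O.
Implicit hydrogens by atom environment:
  5 × C (aromatic): no H
  3 × C: 2 H each → 6
  3 × O: 1 H each → 3
  2 × C: no H
  2 × O: no H
  1 × C: 3 H
  1 × C (aromatic): 1 H
  1 × N: 2 H
  1 × N: 1 H
  Total hydrogens = 16.
Molecular formula: C12H16N2O5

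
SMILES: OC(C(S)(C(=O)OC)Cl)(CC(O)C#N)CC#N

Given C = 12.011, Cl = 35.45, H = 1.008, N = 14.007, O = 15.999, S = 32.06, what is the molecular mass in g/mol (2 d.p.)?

Molecular formula: C9H11ClN2O4S.
M = 9×12.011 + 1×35.45 + 11×1.008 + 2×14.007 + 4×15.999 + 1×32.06 = 278.71 g/mol.

278.71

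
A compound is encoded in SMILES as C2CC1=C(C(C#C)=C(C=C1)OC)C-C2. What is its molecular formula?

Heavy atoms from the SMILES: 13 C, 1 O.
Implicit hydrogens by atom environment:
  4 × C: 2 H each → 8
  4 × C (aromatic): no H
  2 × C (aromatic): 1 H each → 2
  1 × C: 3 H
  1 × C: 1 H
  1 × C: no H
  1 × O: no H
  Total hydrogens = 14.
Molecular formula: C13H14O

C13H14O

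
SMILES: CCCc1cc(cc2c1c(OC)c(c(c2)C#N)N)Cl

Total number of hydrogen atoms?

15

Hydrogens are implicit in SMILES; fill each atom to its normal valence:
  7 × C (aromatic): no H
  3 × C (aromatic): 1 H each → 3
  2 × C: 3 H each → 6
  2 × C: 2 H each → 4
  1 × C: no H
  1 × Cl: no H
  1 × N: 2 H
  1 × N: no H
  1 × O: no H
  Total hydrogens = 15.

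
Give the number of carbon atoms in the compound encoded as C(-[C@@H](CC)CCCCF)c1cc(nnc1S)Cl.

The symbol for carbon appears 12 times in the SMILES. Lowercase c denotes aromatic carbon and counts toward C.

12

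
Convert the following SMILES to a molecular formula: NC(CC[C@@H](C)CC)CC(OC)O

Heavy atoms from the SMILES: 10 C, 1 N, 2 O.
Implicit hydrogens by atom environment:
  4 × C: 2 H each → 8
  3 × C: 3 H each → 9
  3 × C: 1 H each → 3
  1 × N: 2 H
  1 × O: 1 H
  1 × O: no H
  Total hydrogens = 23.
Molecular formula: C10H23NO2

C10H23NO2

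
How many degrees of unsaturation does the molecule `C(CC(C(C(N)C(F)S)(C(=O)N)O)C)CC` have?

Molecular formula from the SMILES: C10H21FN2O2S.
DoU = (2C + 2 + N − H − X)/2 = (2·10 + 2 + 2 − 21 − 1)/2 = 2/2 = 1.
(Structurally: 0 ring(s) + 1 π bond(s) = 1.)

1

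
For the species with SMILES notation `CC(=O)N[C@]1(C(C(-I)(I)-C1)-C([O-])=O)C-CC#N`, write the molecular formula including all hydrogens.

Heavy atoms from the SMILES: 10 C, 2 I, 2 N, 3 O.
Implicit hydrogens by atom environment:
  5 × C: no H
  3 × C: 2 H each → 6
  2 × I: no H
  2 × O: no H
  1 × C: 3 H
  1 × C: 1 H
  1 × N: 1 H
  1 × N: no H
  1 × O (charge -1): no H
  Total hydrogens = 11.
Net charge -1.
Molecular formula: C10H11I2N2O3-

C10H11I2N2O3-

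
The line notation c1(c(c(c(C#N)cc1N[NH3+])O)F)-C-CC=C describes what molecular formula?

C11H13FN3O+

Heavy atoms from the SMILES: 11 C, 1 F, 3 N, 1 O.
Implicit hydrogens by atom environment:
  5 × C (aromatic): no H
  3 × C: 2 H each → 6
  1 × C (aromatic): 1 H
  1 × C: 1 H
  1 × C: no H
  1 × F: no H
  1 × N (charge +1): 3 H
  1 × N: 1 H
  1 × N: no H
  1 × O: 1 H
  Total hydrogens = 13.
Net charge +1.
Molecular formula: C11H13FN3O+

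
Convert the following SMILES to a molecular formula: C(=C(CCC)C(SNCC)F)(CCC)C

C12H24FNS

Heavy atoms from the SMILES: 12 C, 1 F, 1 N, 1 S.
Implicit hydrogens by atom environment:
  5 × C: 2 H each → 10
  4 × C: 3 H each → 12
  2 × C: no H
  1 × C: 1 H
  1 × F: no H
  1 × N: 1 H
  1 × S: no H
  Total hydrogens = 24.
Molecular formula: C12H24FNS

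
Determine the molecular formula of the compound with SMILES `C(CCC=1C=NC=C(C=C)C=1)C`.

C11H15N

Heavy atoms from the SMILES: 11 C, 1 N.
Implicit hydrogens by atom environment:
  4 × C: 2 H each → 8
  3 × C (aromatic): 1 H each → 3
  2 × C (aromatic): no H
  1 × C: 3 H
  1 × C: 1 H
  1 × N (aromatic): no H
  Total hydrogens = 15.
Molecular formula: C11H15N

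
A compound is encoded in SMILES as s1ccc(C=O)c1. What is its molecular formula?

Heavy atoms from the SMILES: 5 C, 1 O, 1 S.
Implicit hydrogens by atom environment:
  3 × C (aromatic): 1 H each → 3
  1 × C: 1 H
  1 × C (aromatic): no H
  1 × O: no H
  1 × S (aromatic): no H
  Total hydrogens = 4.
Molecular formula: C5H4OS

C5H4OS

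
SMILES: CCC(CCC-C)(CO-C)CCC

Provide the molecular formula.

Heavy atoms from the SMILES: 12 C, 1 O.
Implicit hydrogens by atom environment:
  7 × C: 2 H each → 14
  4 × C: 3 H each → 12
  1 × C: no H
  1 × O: no H
  Total hydrogens = 26.
Molecular formula: C12H26O

C12H26O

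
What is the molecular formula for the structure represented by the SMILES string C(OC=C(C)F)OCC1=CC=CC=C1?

Heavy atoms from the SMILES: 11 C, 1 F, 2 O.
Implicit hydrogens by atom environment:
  5 × C (aromatic): 1 H each → 5
  2 × C: 2 H each → 4
  2 × O: no H
  1 × C: 3 H
  1 × C: 1 H
  1 × C: no H
  1 × C (aromatic): no H
  1 × F: no H
  Total hydrogens = 13.
Molecular formula: C11H13FO2

C11H13FO2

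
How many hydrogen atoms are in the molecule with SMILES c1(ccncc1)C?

7

Hydrogens are implicit in SMILES; fill each atom to its normal valence:
  4 × C (aromatic): 1 H each → 4
  1 × C: 3 H
  1 × C (aromatic): no H
  1 × N (aromatic): no H
  Total hydrogens = 7.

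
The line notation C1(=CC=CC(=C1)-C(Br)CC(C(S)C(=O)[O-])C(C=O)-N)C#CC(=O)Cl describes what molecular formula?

C16H14BrClNO4S-

Heavy atoms from the SMILES: 1 Br, 16 C, 1 Cl, 1 N, 4 O, 1 S.
Implicit hydrogens by atom environment:
  5 × C: 1 H each → 5
  4 × C (aromatic): 1 H each → 4
  4 × C: no H
  3 × O: no H
  2 × C (aromatic): no H
  1 × Br: no H
  1 × C: 2 H
  1 × Cl: no H
  1 × N: 2 H
  1 × O (charge -1): no H
  1 × S: 1 H
  Total hydrogens = 14.
Net charge -1.
Molecular formula: C16H14BrClNO4S-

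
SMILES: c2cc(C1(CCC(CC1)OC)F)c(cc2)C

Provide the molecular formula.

C14H19FO

Heavy atoms from the SMILES: 14 C, 1 F, 1 O.
Implicit hydrogens by atom environment:
  4 × C: 2 H each → 8
  4 × C (aromatic): 1 H each → 4
  2 × C: 3 H each → 6
  2 × C (aromatic): no H
  1 × C: 1 H
  1 × C: no H
  1 × F: no H
  1 × O: no H
  Total hydrogens = 19.
Molecular formula: C14H19FO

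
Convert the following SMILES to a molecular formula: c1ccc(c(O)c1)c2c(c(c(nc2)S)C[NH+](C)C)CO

Heavy atoms from the SMILES: 15 C, 2 N, 2 O, 1 S.
Implicit hydrogens by atom environment:
  6 × C (aromatic): no H
  5 × C (aromatic): 1 H each → 5
  2 × C: 3 H each → 6
  2 × C: 2 H each → 4
  2 × O: 1 H each → 2
  1 × N (charge +1): 1 H
  1 × N (aromatic): no H
  1 × S: 1 H
  Total hydrogens = 19.
Net charge +1.
Molecular formula: C15H19N2O2S+

C15H19N2O2S+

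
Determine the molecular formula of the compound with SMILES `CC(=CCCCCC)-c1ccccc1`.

C14H20

Heavy atoms from the SMILES: 14 C.
Implicit hydrogens by atom environment:
  5 × C (aromatic): 1 H each → 5
  4 × C: 2 H each → 8
  2 × C: 3 H each → 6
  1 × C: 1 H
  1 × C: no H
  1 × C (aromatic): no H
  Total hydrogens = 20.
Molecular formula: C14H20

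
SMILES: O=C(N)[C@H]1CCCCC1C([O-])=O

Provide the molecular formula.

C8H12NO3-

Heavy atoms from the SMILES: 8 C, 1 N, 3 O.
Implicit hydrogens by atom environment:
  4 × C: 2 H each → 8
  2 × C: 1 H each → 2
  2 × C: no H
  2 × O: no H
  1 × N: 2 H
  1 × O (charge -1): no H
  Total hydrogens = 12.
Net charge -1.
Molecular formula: C8H12NO3-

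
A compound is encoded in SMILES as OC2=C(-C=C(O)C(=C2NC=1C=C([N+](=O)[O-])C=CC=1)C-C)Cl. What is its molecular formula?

C14H13ClN2O4

Heavy atoms from the SMILES: 14 C, 1 Cl, 2 N, 4 O.
Implicit hydrogens by atom environment:
  7 × C (aromatic): no H
  5 × C (aromatic): 1 H each → 5
  2 × O: 1 H each → 2
  1 × C: 3 H
  1 × C: 2 H
  1 × Cl: no H
  1 × N: 1 H
  1 × N (charge +1): no H
  1 × O: no H
  1 × O (charge -1): no H
  Total hydrogens = 13.
Molecular formula: C14H13ClN2O4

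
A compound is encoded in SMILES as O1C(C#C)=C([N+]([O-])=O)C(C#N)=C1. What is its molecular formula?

Heavy atoms from the SMILES: 7 C, 2 N, 3 O.
Implicit hydrogens by atom environment:
  3 × C (aromatic): no H
  2 × C: no H
  1 × C (aromatic): 1 H
  1 × C: 1 H
  1 × N: no H
  1 × N (charge +1): no H
  1 × O (aromatic): no H
  1 × O: no H
  1 × O (charge -1): no H
  Total hydrogens = 2.
Molecular formula: C7H2N2O3

C7H2N2O3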